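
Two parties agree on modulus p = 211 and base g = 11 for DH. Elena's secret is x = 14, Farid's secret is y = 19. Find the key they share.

107

Farid sends B = g^y mod p = 11^19 mod 211.
11^1 ≡ 11 (mod 211)
11^2 = (11^1)^2 ≡ 11^2 = 121 ≡ 121 (mod 211)
11^4 = (11^2)^2 ≡ 121^2 = 14641 ≡ 82 (mod 211)
11^8 = (11^4)^2 ≡ 82^2 = 6724 ≡ 183 (mod 211)
11^16 = (11^8)^2 ≡ 183^2 = 33489 ≡ 151 (mod 211)
11^19 = 11^16 · 11^2 · 11^1 ≡ 151 · 121 · 11 ≡ 109 (mod 211).
So B = 109. Elena then computes K = B^x mod p = 109^14 mod 211.
109^1 ≡ 109 (mod 211)
109^2 = (109^1)^2 ≡ 109^2 = 11881 ≡ 65 (mod 211)
109^4 = (109^2)^2 ≡ 65^2 = 4225 ≡ 5 (mod 211)
109^8 = (109^4)^2 ≡ 5^2 = 25 ≡ 25 (mod 211)
109^14 = 109^8 · 109^4 · 109^2 ≡ 25 · 5 · 65 ≡ 107 (mod 211).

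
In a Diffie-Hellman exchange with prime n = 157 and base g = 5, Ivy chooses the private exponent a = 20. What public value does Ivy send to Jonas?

71

Public value = 5^20 mod 157.
5^1 ≡ 5 (mod 157)
5^2 = (5^1)^2 ≡ 5^2 = 25 ≡ 25 (mod 157)
5^4 = (5^2)^2 ≡ 25^2 = 625 ≡ 154 (mod 157)
5^8 = (5^4)^2 ≡ 154^2 = 23716 ≡ 9 (mod 157)
5^16 = (5^8)^2 ≡ 9^2 = 81 ≡ 81 (mod 157)
5^20 = 5^16 · 5^4 ≡ 81 · 154 ≡ 71 (mod 157).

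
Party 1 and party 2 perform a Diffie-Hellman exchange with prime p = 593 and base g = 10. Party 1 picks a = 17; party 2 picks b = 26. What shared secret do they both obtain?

Party 1 sends A = g^a mod p = 10^17 mod 593.
10^1 ≡ 10 (mod 593)
10^2 = (10^1)^2 ≡ 10^2 = 100 ≡ 100 (mod 593)
10^4 = (10^2)^2 ≡ 100^2 = 10000 ≡ 512 (mod 593)
10^8 = (10^4)^2 ≡ 512^2 = 262144 ≡ 38 (mod 593)
10^16 = (10^8)^2 ≡ 38^2 = 1444 ≡ 258 (mod 593)
10^17 = 10^16 · 10^1 ≡ 258 · 10 ≡ 208 (mod 593).
So A = 208. Party 2 then computes K = A^b mod p = 208^26 mod 593.
208^1 ≡ 208 (mod 593)
208^2 = (208^1)^2 ≡ 208^2 = 43264 ≡ 568 (mod 593)
208^4 = (208^2)^2 ≡ 568^2 = 322624 ≡ 32 (mod 593)
208^8 = (208^4)^2 ≡ 32^2 = 1024 ≡ 431 (mod 593)
208^16 = (208^8)^2 ≡ 431^2 = 185761 ≡ 152 (mod 593)
208^26 = 208^16 · 208^8 · 208^2 ≡ 152 · 431 · 568 ≡ 66 (mod 593).

66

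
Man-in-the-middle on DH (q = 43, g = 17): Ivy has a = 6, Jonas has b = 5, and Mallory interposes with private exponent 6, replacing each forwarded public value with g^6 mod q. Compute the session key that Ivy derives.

16

Ivy receives Mallory's public value M = 17^6 mod 43 instead of the honest one.
17^1 ≡ 17 (mod 43)
17^2 = (17^1)^2 ≡ 17^2 = 289 ≡ 31 (mod 43)
17^4 = (17^2)^2 ≡ 31^2 = 961 ≡ 15 (mod 43)
17^6 = 17^4 · 17^2 ≡ 15 · 31 ≡ 35 (mod 43).
So M = 35. Ivy computes K = M^6 mod 43.
35^1 ≡ 35 (mod 43)
35^2 = (35^1)^2 ≡ 35^2 = 1225 ≡ 21 (mod 43)
35^4 = (35^2)^2 ≡ 21^2 = 441 ≡ 11 (mod 43)
35^6 = 35^4 · 35^2 ≡ 11 · 21 ≡ 16 (mod 43).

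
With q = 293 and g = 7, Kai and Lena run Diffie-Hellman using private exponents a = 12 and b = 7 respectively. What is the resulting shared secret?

84

Lena sends B = g^b mod q = 7^7 mod 293.
7^1 ≡ 7 (mod 293)
7^2 = (7^1)^2 ≡ 7^2 = 49 ≡ 49 (mod 293)
7^4 = (7^2)^2 ≡ 49^2 = 2401 ≡ 57 (mod 293)
7^7 = 7^4 · 7^2 · 7^1 ≡ 57 · 49 · 7 ≡ 213 (mod 293).
So B = 213. Kai then computes K = B^a mod q = 213^12 mod 293.
213^1 ≡ 213 (mod 293)
213^2 = (213^1)^2 ≡ 213^2 = 45369 ≡ 247 (mod 293)
213^4 = (213^2)^2 ≡ 247^2 = 61009 ≡ 65 (mod 293)
213^8 = (213^4)^2 ≡ 65^2 = 4225 ≡ 123 (mod 293)
213^12 = 213^8 · 213^4 ≡ 123 · 65 ≡ 84 (mod 293).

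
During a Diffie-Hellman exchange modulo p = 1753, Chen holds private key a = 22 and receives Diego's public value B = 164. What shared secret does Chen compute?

Shared key K = 164^22 mod 1753.
164^1 ≡ 164 (mod 1753)
164^2 = (164^1)^2 ≡ 164^2 = 26896 ≡ 601 (mod 1753)
164^4 = (164^2)^2 ≡ 601^2 = 361201 ≡ 83 (mod 1753)
164^8 = (164^4)^2 ≡ 83^2 = 6889 ≡ 1630 (mod 1753)
164^16 = (164^8)^2 ≡ 1630^2 = 2656900 ≡ 1105 (mod 1753)
164^22 = 164^16 · 164^4 · 164^2 ≡ 1105 · 83 · 601 ≡ 1136 (mod 1753).

1136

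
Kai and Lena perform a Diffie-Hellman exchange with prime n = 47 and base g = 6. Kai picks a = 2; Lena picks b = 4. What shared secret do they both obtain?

24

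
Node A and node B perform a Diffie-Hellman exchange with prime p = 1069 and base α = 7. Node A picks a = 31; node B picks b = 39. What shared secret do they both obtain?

616

Node A sends A = α^a mod p = 7^31 mod 1069.
7^1 ≡ 7 (mod 1069)
7^2 = (7^1)^2 ≡ 7^2 = 49 ≡ 49 (mod 1069)
7^4 = (7^2)^2 ≡ 49^2 = 2401 ≡ 263 (mod 1069)
7^8 = (7^4)^2 ≡ 263^2 = 69169 ≡ 753 (mod 1069)
7^16 = (7^8)^2 ≡ 753^2 = 567009 ≡ 439 (mod 1069)
7^31 = 7^16 · 7^8 · 7^4 · 7^2 · 7^1 ≡ 439 · 753 · 263 · 49 · 7 ≡ 43 (mod 1069).
So A = 43. Node B then computes K = A^b mod p = 43^39 mod 1069.
43^1 ≡ 43 (mod 1069)
43^2 = (43^1)^2 ≡ 43^2 = 1849 ≡ 780 (mod 1069)
43^4 = (43^2)^2 ≡ 780^2 = 608400 ≡ 139 (mod 1069)
43^8 = (43^4)^2 ≡ 139^2 = 19321 ≡ 79 (mod 1069)
43^16 = (43^8)^2 ≡ 79^2 = 6241 ≡ 896 (mod 1069)
43^32 = (43^16)^2 ≡ 896^2 = 802816 ≡ 1066 (mod 1069)
43^39 = 43^32 · 43^4 · 43^2 · 43^1 ≡ 1066 · 139 · 780 · 43 ≡ 616 (mod 1069).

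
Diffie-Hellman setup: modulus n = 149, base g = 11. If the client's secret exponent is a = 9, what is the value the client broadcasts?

43

Public value = 11^9 (mod 149).
11^1 ≡ 11 (mod 149)
11^2 = (11^1)^2 ≡ 11^2 = 121 ≡ 121 (mod 149)
11^4 = (11^2)^2 ≡ 121^2 = 14641 ≡ 39 (mod 149)
11^8 = (11^4)^2 ≡ 39^2 = 1521 ≡ 31 (mod 149)
11^9 = 11^8 · 11^1 ≡ 31 · 11 ≡ 43 (mod 149).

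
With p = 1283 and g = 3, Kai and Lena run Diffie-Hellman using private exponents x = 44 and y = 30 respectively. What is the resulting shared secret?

Kai sends A = g^x mod p = 3^44 mod 1283.
3^1 ≡ 3 (mod 1283)
3^2 = (3^1)^2 ≡ 3^2 = 9 ≡ 9 (mod 1283)
3^4 = (3^2)^2 ≡ 9^2 = 81 ≡ 81 (mod 1283)
3^8 = (3^4)^2 ≡ 81^2 = 6561 ≡ 146 (mod 1283)
3^16 = (3^8)^2 ≡ 146^2 = 21316 ≡ 788 (mod 1283)
3^32 = (3^16)^2 ≡ 788^2 = 620944 ≡ 1255 (mod 1283)
3^44 = 3^32 · 3^8 · 3^4 ≡ 1255 · 146 · 81 ≡ 1169 (mod 1283).
So A = 1169. Lena then computes K = A^y mod p = 1169^30 mod 1283.
1169^1 ≡ 1169 (mod 1283)
1169^2 = (1169^1)^2 ≡ 1169^2 = 1366561 ≡ 166 (mod 1283)
1169^4 = (1169^2)^2 ≡ 166^2 = 27556 ≡ 613 (mod 1283)
1169^8 = (1169^4)^2 ≡ 613^2 = 375769 ≡ 1133 (mod 1283)
1169^16 = (1169^8)^2 ≡ 1133^2 = 1283689 ≡ 689 (mod 1283)
1169^30 = 1169^16 · 1169^8 · 1169^4 · 1169^2 ≡ 689 · 1133 · 613 · 166 ≡ 116 (mod 1283).

116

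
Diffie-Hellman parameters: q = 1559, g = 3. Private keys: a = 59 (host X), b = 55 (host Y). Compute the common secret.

Host Y sends B = g^b mod q = 3^55 mod 1559.
3^1 ≡ 3 (mod 1559)
3^2 = (3^1)^2 ≡ 3^2 = 9 ≡ 9 (mod 1559)
3^4 = (3^2)^2 ≡ 9^2 = 81 ≡ 81 (mod 1559)
3^8 = (3^4)^2 ≡ 81^2 = 6561 ≡ 325 (mod 1559)
3^16 = (3^8)^2 ≡ 325^2 = 105625 ≡ 1172 (mod 1559)
3^32 = (3^16)^2 ≡ 1172^2 = 1373584 ≡ 105 (mod 1559)
3^55 = 3^32 · 3^16 · 3^4 · 3^2 · 3^1 ≡ 105 · 1172 · 81 · 9 · 3 ≡ 491 (mod 1559).
So B = 491. Host X then computes K = B^a mod q = 491^59 mod 1559.
491^1 ≡ 491 (mod 1559)
491^2 = (491^1)^2 ≡ 491^2 = 241081 ≡ 995 (mod 1559)
491^4 = (491^2)^2 ≡ 995^2 = 990025 ≡ 60 (mod 1559)
491^8 = (491^4)^2 ≡ 60^2 = 3600 ≡ 482 (mod 1559)
491^16 = (491^8)^2 ≡ 482^2 = 232324 ≡ 33 (mod 1559)
491^32 = (491^16)^2 ≡ 33^2 = 1089 ≡ 1089 (mod 1559)
491^59 = 491^32 · 491^16 · 491^8 · 491^2 · 491^1 ≡ 1089 · 33 · 482 · 995 · 491 ≡ 216 (mod 1559).

216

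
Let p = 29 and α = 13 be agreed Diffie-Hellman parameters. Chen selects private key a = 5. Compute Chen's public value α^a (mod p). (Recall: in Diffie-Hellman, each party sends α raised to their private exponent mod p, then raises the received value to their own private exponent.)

Public value = 13^5 (mod 29).
13^1 ≡ 13 (mod 29)
13^2 = (13^1)^2 ≡ 13^2 = 169 ≡ 24 (mod 29)
13^4 = (13^2)^2 ≡ 24^2 = 576 ≡ 25 (mod 29)
13^5 = 13^4 · 13^1 ≡ 25 · 13 ≡ 6 (mod 29).

6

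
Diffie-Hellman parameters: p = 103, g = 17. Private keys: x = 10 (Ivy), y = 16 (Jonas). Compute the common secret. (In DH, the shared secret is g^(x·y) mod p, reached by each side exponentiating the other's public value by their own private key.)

Jonas sends B = g^y mod p = 17^16 mod 103.
17^1 ≡ 17 (mod 103)
17^2 = (17^1)^2 ≡ 17^2 = 289 ≡ 83 (mod 103)
17^4 = (17^2)^2 ≡ 83^2 = 6889 ≡ 91 (mod 103)
17^8 = (17^4)^2 ≡ 91^2 = 8281 ≡ 41 (mod 103)
17^16 = (17^8)^2 ≡ 41^2 = 1681 ≡ 33 (mod 103)
So B = 33. Ivy then computes K = B^x mod p = 33^10 mod 103.
33^1 ≡ 33 (mod 103)
33^2 = (33^1)^2 ≡ 33^2 = 1089 ≡ 59 (mod 103)
33^4 = (33^2)^2 ≡ 59^2 = 3481 ≡ 82 (mod 103)
33^8 = (33^4)^2 ≡ 82^2 = 6724 ≡ 29 (mod 103)
33^10 = 33^8 · 33^2 ≡ 29 · 59 ≡ 63 (mod 103).

63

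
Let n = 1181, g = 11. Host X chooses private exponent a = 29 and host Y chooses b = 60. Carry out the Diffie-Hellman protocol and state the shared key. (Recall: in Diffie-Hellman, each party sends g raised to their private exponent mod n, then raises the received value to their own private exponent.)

Host Y sends B = g^b mod n = 11^60 mod 1181.
11^1 ≡ 11 (mod 1181)
11^2 = (11^1)^2 ≡ 11^2 = 121 ≡ 121 (mod 1181)
11^4 = (11^2)^2 ≡ 121^2 = 14641 ≡ 469 (mod 1181)
11^8 = (11^4)^2 ≡ 469^2 = 219961 ≡ 295 (mod 1181)
11^16 = (11^8)^2 ≡ 295^2 = 87025 ≡ 812 (mod 1181)
11^32 = (11^16)^2 ≡ 812^2 = 659344 ≡ 346 (mod 1181)
11^60 = 11^32 · 11^16 · 11^8 · 11^4 ≡ 346 · 812 · 295 · 469 ≡ 11 (mod 1181).
So B = 11. Host X then computes K = B^a mod n = 11^29 mod 1181.
11^1 ≡ 11 (mod 1181)
11^2 = (11^1)^2 ≡ 11^2 = 121 ≡ 121 (mod 1181)
11^4 = (11^2)^2 ≡ 121^2 = 14641 ≡ 469 (mod 1181)
11^8 = (11^4)^2 ≡ 469^2 = 219961 ≡ 295 (mod 1181)
11^16 = (11^8)^2 ≡ 295^2 = 87025 ≡ 812 (mod 1181)
11^29 = 11^16 · 11^8 · 11^4 · 11^1 ≡ 812 · 295 · 469 · 11 ≡ 270 (mod 1181).

270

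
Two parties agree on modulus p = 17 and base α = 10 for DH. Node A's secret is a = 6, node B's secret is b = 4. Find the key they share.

Node B sends B = α^b mod p = 10^4 mod 17.
10^1 ≡ 10 (mod 17)
10^2 = (10^1)^2 ≡ 10^2 = 100 ≡ 15 (mod 17)
10^4 = (10^2)^2 ≡ 15^2 = 225 ≡ 4 (mod 17)
So B = 4. Node A then computes K = B^a mod p = 4^6 mod 17.
4^1 ≡ 4 (mod 17)
4^2 = (4^1)^2 ≡ 4^2 = 16 ≡ 16 (mod 17)
4^4 = (4^2)^2 ≡ 16^2 = 256 ≡ 1 (mod 17)
4^6 = 4^4 · 4^2 ≡ 1 · 16 ≡ 16 (mod 17).

16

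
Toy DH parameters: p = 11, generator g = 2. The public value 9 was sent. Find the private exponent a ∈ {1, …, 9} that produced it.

Try successive powers of 2 modulo 11:
2^1 ≡ 2
2^2 ≡ 4
2^3 ≡ 8
2^4 ≡ 5
2^5 ≡ 10
2^6 ≡ 9
Found: a = 6.

6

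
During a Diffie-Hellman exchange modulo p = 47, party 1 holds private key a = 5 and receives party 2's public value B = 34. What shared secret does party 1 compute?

Shared key K = 34^5 mod 47.
34^1 ≡ 34 (mod 47)
34^2 = (34^1)^2 ≡ 34^2 = 1156 ≡ 28 (mod 47)
34^4 = (34^2)^2 ≡ 28^2 = 784 ≡ 32 (mod 47)
34^5 = 34^4 · 34^1 ≡ 32 · 34 ≡ 7 (mod 47).

7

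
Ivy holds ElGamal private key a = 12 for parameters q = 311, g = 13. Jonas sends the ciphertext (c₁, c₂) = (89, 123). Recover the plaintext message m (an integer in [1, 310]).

38

Shared mask s = c₁^a mod q = 89^12 mod 311.
89^1 ≡ 89 (mod 311)
89^2 = (89^1)^2 ≡ 89^2 = 7921 ≡ 146 (mod 311)
89^4 = (89^2)^2 ≡ 146^2 = 21316 ≡ 168 (mod 311)
89^8 = (89^4)^2 ≡ 168^2 = 28224 ≡ 234 (mod 311)
89^12 = 89^8 · 89^4 ≡ 234 · 168 ≡ 126 (mod 311).
So s = 126; s⁻¹ ≡ 195 (mod 311).
m = c₂ · s⁻¹ mod 311 = 123 · 195 mod 311 = 38.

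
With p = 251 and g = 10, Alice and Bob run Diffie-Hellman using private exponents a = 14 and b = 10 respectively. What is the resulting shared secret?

Alice sends A = g^a mod p = 10^14 mod 251.
10^1 ≡ 10 (mod 251)
10^2 = (10^1)^2 ≡ 10^2 = 100 ≡ 100 (mod 251)
10^4 = (10^2)^2 ≡ 100^2 = 10000 ≡ 211 (mod 251)
10^8 = (10^4)^2 ≡ 211^2 = 44521 ≡ 94 (mod 251)
10^14 = 10^8 · 10^4 · 10^2 ≡ 94 · 211 · 100 ≡ 249 (mod 251).
So A = 249. Bob then computes K = A^b mod p = 249^10 mod 251.
249^1 ≡ 249 (mod 251)
249^2 = (249^1)^2 ≡ 249^2 = 62001 ≡ 4 (mod 251)
249^4 = (249^2)^2 ≡ 4^2 = 16 ≡ 16 (mod 251)
249^8 = (249^4)^2 ≡ 16^2 = 256 ≡ 5 (mod 251)
249^10 = 249^8 · 249^2 ≡ 5 · 4 ≡ 20 (mod 251).

20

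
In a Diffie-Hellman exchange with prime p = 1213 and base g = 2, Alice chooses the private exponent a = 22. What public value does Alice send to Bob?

Public value = 2^22 (mod 1213).
2^1 ≡ 2 (mod 1213)
2^2 = (2^1)^2 ≡ 2^2 = 4 ≡ 4 (mod 1213)
2^4 = (2^2)^2 ≡ 4^2 = 16 ≡ 16 (mod 1213)
2^8 = (2^4)^2 ≡ 16^2 = 256 ≡ 256 (mod 1213)
2^16 = (2^8)^2 ≡ 256^2 = 65536 ≡ 34 (mod 1213)
2^22 = 2^16 · 2^4 · 2^2 ≡ 34 · 16 · 4 ≡ 963 (mod 1213).

963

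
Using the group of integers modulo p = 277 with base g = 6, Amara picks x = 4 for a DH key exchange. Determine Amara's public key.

188

Public value = 6^4 mod 277.
6^1 ≡ 6 (mod 277)
6^2 = (6^1)^2 ≡ 6^2 = 36 ≡ 36 (mod 277)
6^4 = (6^2)^2 ≡ 36^2 = 1296 ≡ 188 (mod 277)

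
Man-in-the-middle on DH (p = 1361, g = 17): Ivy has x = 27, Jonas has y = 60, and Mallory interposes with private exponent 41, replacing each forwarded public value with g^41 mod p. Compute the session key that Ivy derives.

Ivy receives Mallory's public value M = 17^41 mod 1361 instead of the honest one.
17^1 ≡ 17 (mod 1361)
17^2 = (17^1)^2 ≡ 17^2 = 289 ≡ 289 (mod 1361)
17^4 = (17^2)^2 ≡ 289^2 = 83521 ≡ 500 (mod 1361)
17^8 = (17^4)^2 ≡ 500^2 = 250000 ≡ 937 (mod 1361)
17^16 = (17^8)^2 ≡ 937^2 = 877969 ≡ 124 (mod 1361)
17^32 = (17^16)^2 ≡ 124^2 = 15376 ≡ 405 (mod 1361)
17^41 = 17^32 · 17^8 · 17^1 ≡ 405 · 937 · 17 ≡ 105 (mod 1361).
So M = 105. Ivy computes K = M^27 mod 1361.
105^1 ≡ 105 (mod 1361)
105^2 = (105^1)^2 ≡ 105^2 = 11025 ≡ 137 (mod 1361)
105^4 = (105^2)^2 ≡ 137^2 = 18769 ≡ 1076 (mod 1361)
105^8 = (105^4)^2 ≡ 1076^2 = 1157776 ≡ 926 (mod 1361)
105^16 = (105^8)^2 ≡ 926^2 = 857476 ≡ 46 (mod 1361)
105^27 = 105^16 · 105^8 · 105^2 · 105^1 ≡ 46 · 926 · 137 · 105 ≡ 845 (mod 1361).

845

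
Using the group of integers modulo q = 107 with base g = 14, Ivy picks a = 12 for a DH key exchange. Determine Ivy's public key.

27

Public value = 14^12 mod 107.
14^1 ≡ 14 (mod 107)
14^2 = (14^1)^2 ≡ 14^2 = 196 ≡ 89 (mod 107)
14^4 = (14^2)^2 ≡ 89^2 = 7921 ≡ 3 (mod 107)
14^8 = (14^4)^2 ≡ 3^2 = 9 ≡ 9 (mod 107)
14^12 = 14^8 · 14^4 ≡ 9 · 3 ≡ 27 (mod 107).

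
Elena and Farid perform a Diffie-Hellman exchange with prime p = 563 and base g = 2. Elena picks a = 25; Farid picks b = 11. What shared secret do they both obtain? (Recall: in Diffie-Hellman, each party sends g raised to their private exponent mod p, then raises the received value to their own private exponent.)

Elena sends A = g^a mod p = 2^25 mod 563.
2^1 ≡ 2 (mod 563)
2^2 = (2^1)^2 ≡ 2^2 = 4 ≡ 4 (mod 563)
2^4 = (2^2)^2 ≡ 4^2 = 16 ≡ 16 (mod 563)
2^8 = (2^4)^2 ≡ 16^2 = 256 ≡ 256 (mod 563)
2^16 = (2^8)^2 ≡ 256^2 = 65536 ≡ 228 (mod 563)
2^25 = 2^16 · 2^8 · 2^1 ≡ 228 · 256 · 2 ≡ 195 (mod 563).
So A = 195. Farid then computes K = A^b mod p = 195^11 mod 563.
195^1 ≡ 195 (mod 563)
195^2 = (195^1)^2 ≡ 195^2 = 38025 ≡ 304 (mod 563)
195^4 = (195^2)^2 ≡ 304^2 = 92416 ≡ 84 (mod 563)
195^8 = (195^4)^2 ≡ 84^2 = 7056 ≡ 300 (mod 563)
195^11 = 195^8 · 195^2 · 195^1 ≡ 300 · 304 · 195 ≡ 519 (mod 563).

519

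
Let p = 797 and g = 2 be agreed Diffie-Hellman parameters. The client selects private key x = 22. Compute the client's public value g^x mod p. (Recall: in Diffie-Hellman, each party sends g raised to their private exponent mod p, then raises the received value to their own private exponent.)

Public value = 2^22 mod 797.
2^1 ≡ 2 (mod 797)
2^2 = (2^1)^2 ≡ 2^2 = 4 ≡ 4 (mod 797)
2^4 = (2^2)^2 ≡ 4^2 = 16 ≡ 16 (mod 797)
2^8 = (2^4)^2 ≡ 16^2 = 256 ≡ 256 (mod 797)
2^16 = (2^8)^2 ≡ 256^2 = 65536 ≡ 182 (mod 797)
2^22 = 2^16 · 2^4 · 2^2 ≡ 182 · 16 · 4 ≡ 490 (mod 797).

490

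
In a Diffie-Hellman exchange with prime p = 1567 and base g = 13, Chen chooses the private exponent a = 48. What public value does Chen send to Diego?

1177

Public value = 13^{48} \pmod{1567}.
13^1 ≡ 13 (mod 1567)
13^2 = (13^1)^2 ≡ 13^2 = 169 ≡ 169 (mod 1567)
13^4 = (13^2)^2 ≡ 169^2 = 28561 ≡ 355 (mod 1567)
13^8 = (13^4)^2 ≡ 355^2 = 126025 ≡ 665 (mod 1567)
13^16 = (13^8)^2 ≡ 665^2 = 442225 ≡ 331 (mod 1567)
13^32 = (13^16)^2 ≡ 331^2 = 109561 ≡ 1438 (mod 1567)
13^48 = 13^32 · 13^16 ≡ 1438 · 331 ≡ 1177 (mod 1567).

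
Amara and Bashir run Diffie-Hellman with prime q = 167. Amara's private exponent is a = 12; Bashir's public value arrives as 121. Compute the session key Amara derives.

Shared key K = 121^12 mod 167.
121^1 ≡ 121 (mod 167)
121^2 = (121^1)^2 ≡ 121^2 = 14641 ≡ 112 (mod 167)
121^4 = (121^2)^2 ≡ 112^2 = 12544 ≡ 19 (mod 167)
121^8 = (121^4)^2 ≡ 19^2 = 361 ≡ 27 (mod 167)
121^12 = 121^8 · 121^4 ≡ 27 · 19 ≡ 12 (mod 167).

12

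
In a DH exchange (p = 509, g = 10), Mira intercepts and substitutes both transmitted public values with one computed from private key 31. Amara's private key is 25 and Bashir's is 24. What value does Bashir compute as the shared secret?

196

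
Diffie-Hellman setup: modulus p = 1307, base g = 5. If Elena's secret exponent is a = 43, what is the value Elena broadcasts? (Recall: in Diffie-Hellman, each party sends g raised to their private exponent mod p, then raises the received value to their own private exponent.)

91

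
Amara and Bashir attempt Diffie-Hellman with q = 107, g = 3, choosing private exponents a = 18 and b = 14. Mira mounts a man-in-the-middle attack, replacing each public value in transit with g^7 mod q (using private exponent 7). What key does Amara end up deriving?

11

Amara receives Mira's public value M = 3^7 mod 107 instead of the honest one.
3^1 ≡ 3 (mod 107)
3^2 = (3^1)^2 ≡ 3^2 = 9 ≡ 9 (mod 107)
3^4 = (3^2)^2 ≡ 9^2 = 81 ≡ 81 (mod 107)
3^7 = 3^4 · 3^2 · 3^1 ≡ 81 · 9 · 3 ≡ 47 (mod 107).
So M = 47. Amara computes K = M^18 mod 107.
47^1 ≡ 47 (mod 107)
47^2 = (47^1)^2 ≡ 47^2 = 2209 ≡ 69 (mod 107)
47^4 = (47^2)^2 ≡ 69^2 = 4761 ≡ 53 (mod 107)
47^8 = (47^4)^2 ≡ 53^2 = 2809 ≡ 27 (mod 107)
47^16 = (47^8)^2 ≡ 27^2 = 729 ≡ 87 (mod 107)
47^18 = 47^16 · 47^2 ≡ 87 · 69 ≡ 11 (mod 107).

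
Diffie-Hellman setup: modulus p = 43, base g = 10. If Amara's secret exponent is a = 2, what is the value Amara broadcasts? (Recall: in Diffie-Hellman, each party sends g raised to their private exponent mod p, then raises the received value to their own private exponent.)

Public value = 10^2 (mod 43).
10^1 ≡ 10 (mod 43)
10^2 = (10^1)^2 ≡ 10^2 = 100 ≡ 14 (mod 43)

14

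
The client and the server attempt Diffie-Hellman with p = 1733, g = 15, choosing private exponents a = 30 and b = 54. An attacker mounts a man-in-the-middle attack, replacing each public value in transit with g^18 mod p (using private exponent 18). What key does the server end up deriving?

496

The server receives an attacker's public value M = 15^18 mod 1733 instead of the honest one.
15^1 ≡ 15 (mod 1733)
15^2 = (15^1)^2 ≡ 15^2 = 225 ≡ 225 (mod 1733)
15^4 = (15^2)^2 ≡ 225^2 = 50625 ≡ 368 (mod 1733)
15^8 = (15^4)^2 ≡ 368^2 = 135424 ≡ 250 (mod 1733)
15^16 = (15^8)^2 ≡ 250^2 = 62500 ≡ 112 (mod 1733)
15^18 = 15^16 · 15^2 ≡ 112 · 225 ≡ 938 (mod 1733).
So M = 938. The server computes K = M^54 mod 1733.
938^1 ≡ 938 (mod 1733)
938^2 = (938^1)^2 ≡ 938^2 = 879844 ≡ 1213 (mod 1733)
938^4 = (938^2)^2 ≡ 1213^2 = 1471369 ≡ 52 (mod 1733)
938^8 = (938^4)^2 ≡ 52^2 = 2704 ≡ 971 (mod 1733)
938^16 = (938^8)^2 ≡ 971^2 = 942841 ≡ 89 (mod 1733)
938^32 = (938^16)^2 ≡ 89^2 = 7921 ≡ 989 (mod 1733)
938^54 = 938^32 · 938^16 · 938^4 · 938^2 ≡ 989 · 89 · 52 · 1213 ≡ 496 (mod 1733).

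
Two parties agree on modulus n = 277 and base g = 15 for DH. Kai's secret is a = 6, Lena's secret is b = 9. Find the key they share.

76

Lena sends B = g^b mod n = 15^9 mod 277.
15^1 ≡ 15 (mod 277)
15^2 = (15^1)^2 ≡ 15^2 = 225 ≡ 225 (mod 277)
15^4 = (15^2)^2 ≡ 225^2 = 50625 ≡ 211 (mod 277)
15^8 = (15^4)^2 ≡ 211^2 = 44521 ≡ 201 (mod 277)
15^9 = 15^8 · 15^1 ≡ 201 · 15 ≡ 245 (mod 277).
So B = 245. Kai then computes K = B^a mod n = 245^6 mod 277.
245^1 ≡ 245 (mod 277)
245^2 = (245^1)^2 ≡ 245^2 = 60025 ≡ 193 (mod 277)
245^4 = (245^2)^2 ≡ 193^2 = 37249 ≡ 131 (mod 277)
245^6 = 245^4 · 245^2 ≡ 131 · 193 ≡ 76 (mod 277).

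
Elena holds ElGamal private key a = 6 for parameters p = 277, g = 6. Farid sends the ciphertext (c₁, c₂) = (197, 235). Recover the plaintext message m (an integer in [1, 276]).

Shared mask s = c₁^a mod p = 197^6 mod 277.
197^1 ≡ 197 (mod 277)
197^2 = (197^1)^2 ≡ 197^2 = 38809 ≡ 29 (mod 277)
197^4 = (197^2)^2 ≡ 29^2 = 841 ≡ 10 (mod 277)
197^6 = 197^4 · 197^2 ≡ 10 · 29 ≡ 13 (mod 277).
So s = 13; s⁻¹ ≡ 64 (mod 277).
m = c₂ · s⁻¹ mod 277 = 235 · 64 mod 277 = 82.

82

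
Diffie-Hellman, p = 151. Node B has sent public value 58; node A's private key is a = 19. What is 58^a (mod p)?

69

Shared key K = 58^19 mod 151.
58^1 ≡ 58 (mod 151)
58^2 = (58^1)^2 ≡ 58^2 = 3364 ≡ 42 (mod 151)
58^4 = (58^2)^2 ≡ 42^2 = 1764 ≡ 103 (mod 151)
58^8 = (58^4)^2 ≡ 103^2 = 10609 ≡ 39 (mod 151)
58^16 = (58^8)^2 ≡ 39^2 = 1521 ≡ 11 (mod 151)
58^19 = 58^16 · 58^2 · 58^1 ≡ 11 · 42 · 58 ≡ 69 (mod 151).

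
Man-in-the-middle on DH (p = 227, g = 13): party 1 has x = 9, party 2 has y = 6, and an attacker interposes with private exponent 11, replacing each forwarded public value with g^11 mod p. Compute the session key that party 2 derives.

81

Party 2 receives an attacker's public value M = 13^11 mod 227 instead of the honest one.
13^1 ≡ 13 (mod 227)
13^2 = (13^1)^2 ≡ 13^2 = 169 ≡ 169 (mod 227)
13^4 = (13^2)^2 ≡ 169^2 = 28561 ≡ 186 (mod 227)
13^8 = (13^4)^2 ≡ 186^2 = 34596 ≡ 92 (mod 227)
13^11 = 13^8 · 13^2 · 13^1 ≡ 92 · 169 · 13 ≡ 94 (mod 227).
So M = 94. Party 2 computes K = M^6 mod 227.
94^1 ≡ 94 (mod 227)
94^2 = (94^1)^2 ≡ 94^2 = 8836 ≡ 210 (mod 227)
94^4 = (94^2)^2 ≡ 210^2 = 44100 ≡ 62 (mod 227)
94^6 = 94^4 · 94^2 ≡ 62 · 210 ≡ 81 (mod 227).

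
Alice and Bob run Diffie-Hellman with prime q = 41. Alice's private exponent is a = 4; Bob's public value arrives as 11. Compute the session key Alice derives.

4

Shared key K = 11^4 mod 41.
11^1 ≡ 11 (mod 41)
11^2 = (11^1)^2 ≡ 11^2 = 121 ≡ 39 (mod 41)
11^4 = (11^2)^2 ≡ 39^2 = 1521 ≡ 4 (mod 41)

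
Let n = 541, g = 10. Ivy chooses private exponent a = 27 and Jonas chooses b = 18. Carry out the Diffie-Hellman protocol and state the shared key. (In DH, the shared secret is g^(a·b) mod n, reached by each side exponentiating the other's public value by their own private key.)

Jonas sends B = g^b mod n = 10^18 mod 541.
10^1 ≡ 10 (mod 541)
10^2 = (10^1)^2 ≡ 10^2 = 100 ≡ 100 (mod 541)
10^4 = (10^2)^2 ≡ 100^2 = 10000 ≡ 262 (mod 541)
10^8 = (10^4)^2 ≡ 262^2 = 68644 ≡ 478 (mod 541)
10^16 = (10^8)^2 ≡ 478^2 = 228484 ≡ 182 (mod 541)
10^18 = 10^16 · 10^2 ≡ 182 · 100 ≡ 347 (mod 541).
So B = 347. Ivy then computes K = B^a mod n = 347^27 mod 541.
347^1 ≡ 347 (mod 541)
347^2 = (347^1)^2 ≡ 347^2 = 120409 ≡ 307 (mod 541)
347^4 = (347^2)^2 ≡ 307^2 = 94249 ≡ 115 (mod 541)
347^8 = (347^4)^2 ≡ 115^2 = 13225 ≡ 241 (mod 541)
347^16 = (347^8)^2 ≡ 241^2 = 58081 ≡ 194 (mod 541)
347^27 = 347^16 · 347^8 · 347^2 · 347^1 ≡ 194 · 241 · 307 · 347 ≡ 417 (mod 541).

417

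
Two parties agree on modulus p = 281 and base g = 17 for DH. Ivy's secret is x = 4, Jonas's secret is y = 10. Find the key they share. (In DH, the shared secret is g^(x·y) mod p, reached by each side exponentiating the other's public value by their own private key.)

59

Jonas sends B = g^y mod p = 17^10 mod 281.
17^1 ≡ 17 (mod 281)
17^2 = (17^1)^2 ≡ 17^2 = 289 ≡ 8 (mod 281)
17^4 = (17^2)^2 ≡ 8^2 = 64 ≡ 64 (mod 281)
17^8 = (17^4)^2 ≡ 64^2 = 4096 ≡ 162 (mod 281)
17^10 = 17^8 · 17^2 ≡ 162 · 8 ≡ 172 (mod 281).
So B = 172. Ivy then computes K = B^x mod p = 172^4 mod 281.
172^1 ≡ 172 (mod 281)
172^2 = (172^1)^2 ≡ 172^2 = 29584 ≡ 79 (mod 281)
172^4 = (172^2)^2 ≡ 79^2 = 6241 ≡ 59 (mod 281)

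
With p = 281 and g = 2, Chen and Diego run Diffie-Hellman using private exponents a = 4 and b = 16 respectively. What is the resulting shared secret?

101

Chen sends A = g^a mod p = 2^4 mod 281.
2^1 ≡ 2 (mod 281)
2^2 = (2^1)^2 ≡ 2^2 = 4 ≡ 4 (mod 281)
2^4 = (2^2)^2 ≡ 4^2 = 16 ≡ 16 (mod 281)
So A = 16. Diego then computes K = A^b mod p = 16^16 mod 281.
16^1 ≡ 16 (mod 281)
16^2 = (16^1)^2 ≡ 16^2 = 256 ≡ 256 (mod 281)
16^4 = (16^2)^2 ≡ 256^2 = 65536 ≡ 63 (mod 281)
16^8 = (16^4)^2 ≡ 63^2 = 3969 ≡ 35 (mod 281)
16^16 = (16^8)^2 ≡ 35^2 = 1225 ≡ 101 (mod 281)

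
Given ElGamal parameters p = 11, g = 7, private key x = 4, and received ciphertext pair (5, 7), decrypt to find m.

2

Shared mask s = c₁^x mod p = 5^4 mod 11.
5^1 ≡ 5 (mod 11)
5^2 = (5^1)^2 ≡ 5^2 = 25 ≡ 3 (mod 11)
5^4 = (5^2)^2 ≡ 3^2 = 9 ≡ 9 (mod 11)
So s = 9; s⁻¹ ≡ 5 (mod 11).
m = c₂ · s⁻¹ mod 11 = 7 · 5 mod 11 = 2.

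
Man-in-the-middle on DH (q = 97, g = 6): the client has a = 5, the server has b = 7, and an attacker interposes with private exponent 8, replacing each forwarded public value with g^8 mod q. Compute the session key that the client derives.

35

The client receives an attacker's public value M = 6^8 mod 97 instead of the honest one.
6^1 ≡ 6 (mod 97)
6^2 = (6^1)^2 ≡ 6^2 = 36 ≡ 36 (mod 97)
6^4 = (6^2)^2 ≡ 36^2 = 1296 ≡ 35 (mod 97)
6^8 = (6^4)^2 ≡ 35^2 = 1225 ≡ 61 (mod 97)
So M = 61. The client computes K = M^5 mod 97.
61^1 ≡ 61 (mod 97)
61^2 = (61^1)^2 ≡ 61^2 = 3721 ≡ 35 (mod 97)
61^4 = (61^2)^2 ≡ 35^2 = 1225 ≡ 61 (mod 97)
61^5 = 61^4 · 61^1 ≡ 61 · 61 ≡ 35 (mod 97).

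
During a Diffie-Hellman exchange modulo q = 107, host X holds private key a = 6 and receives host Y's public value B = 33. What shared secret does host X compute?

Shared key K = 33^6 mod 107.
33^1 ≡ 33 (mod 107)
33^2 = (33^1)^2 ≡ 33^2 = 1089 ≡ 19 (mod 107)
33^4 = (33^2)^2 ≡ 19^2 = 361 ≡ 40 (mod 107)
33^6 = 33^4 · 33^2 ≡ 40 · 19 ≡ 11 (mod 107).

11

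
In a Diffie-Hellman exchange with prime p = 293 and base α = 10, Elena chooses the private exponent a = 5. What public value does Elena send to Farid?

Public value = 10^5 (mod 293).
10^1 ≡ 10 (mod 293)
10^2 = (10^1)^2 ≡ 10^2 = 100 ≡ 100 (mod 293)
10^4 = (10^2)^2 ≡ 100^2 = 10000 ≡ 38 (mod 293)
10^5 = 10^4 · 10^1 ≡ 38 · 10 ≡ 87 (mod 293).

87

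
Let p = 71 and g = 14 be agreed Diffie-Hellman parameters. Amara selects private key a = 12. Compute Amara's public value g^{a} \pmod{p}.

Public value = 14^{12} \pmod{71}.
14^1 ≡ 14 (mod 71)
14^2 = (14^1)^2 ≡ 14^2 = 196 ≡ 54 (mod 71)
14^4 = (14^2)^2 ≡ 54^2 = 2916 ≡ 5 (mod 71)
14^8 = (14^4)^2 ≡ 5^2 = 25 ≡ 25 (mod 71)
14^12 = 14^8 · 14^4 ≡ 25 · 5 ≡ 54 (mod 71).

54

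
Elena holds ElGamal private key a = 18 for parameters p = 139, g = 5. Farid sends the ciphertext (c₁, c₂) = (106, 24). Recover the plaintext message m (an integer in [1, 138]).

117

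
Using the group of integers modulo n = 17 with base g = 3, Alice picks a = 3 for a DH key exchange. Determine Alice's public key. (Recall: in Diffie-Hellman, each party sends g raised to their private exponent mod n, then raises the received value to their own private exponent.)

Public value = 3^{3} \pmod{17}.
3^1 ≡ 3 (mod 17)
3^2 = (3^1)^2 ≡ 3^2 = 9 ≡ 9 (mod 17)
3^3 = 3^2 · 3^1 ≡ 9 · 3 ≡ 10 (mod 17).

10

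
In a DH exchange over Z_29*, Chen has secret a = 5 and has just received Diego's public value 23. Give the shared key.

Shared key K = 23^5 mod 29.
23^1 ≡ 23 (mod 29)
23^2 = (23^1)^2 ≡ 23^2 = 529 ≡ 7 (mod 29)
23^4 = (23^2)^2 ≡ 7^2 = 49 ≡ 20 (mod 29)
23^5 = 23^4 · 23^1 ≡ 20 · 23 ≡ 25 (mod 29).

25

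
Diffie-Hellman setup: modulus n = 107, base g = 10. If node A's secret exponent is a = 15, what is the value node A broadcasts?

Public value = 10^15 mod 107.
10^1 ≡ 10 (mod 107)
10^2 = (10^1)^2 ≡ 10^2 = 100 ≡ 100 (mod 107)
10^4 = (10^2)^2 ≡ 100^2 = 10000 ≡ 49 (mod 107)
10^8 = (10^4)^2 ≡ 49^2 = 2401 ≡ 47 (mod 107)
10^15 = 10^8 · 10^4 · 10^2 · 10^1 ≡ 47 · 49 · 100 · 10 ≡ 39 (mod 107).

39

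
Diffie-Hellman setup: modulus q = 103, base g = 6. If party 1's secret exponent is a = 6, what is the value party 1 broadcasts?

Public value = 6^6 mod 103.
6^1 ≡ 6 (mod 103)
6^2 = (6^1)^2 ≡ 6^2 = 36 ≡ 36 (mod 103)
6^4 = (6^2)^2 ≡ 36^2 = 1296 ≡ 60 (mod 103)
6^6 = 6^4 · 6^2 ≡ 60 · 36 ≡ 100 (mod 103).

100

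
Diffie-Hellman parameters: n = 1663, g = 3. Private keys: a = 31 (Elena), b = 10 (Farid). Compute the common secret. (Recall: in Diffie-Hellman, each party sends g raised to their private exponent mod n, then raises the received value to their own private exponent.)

Farid sends B = g^b mod n = 3^10 mod 1663.
3^1 ≡ 3 (mod 1663)
3^2 = (3^1)^2 ≡ 3^2 = 9 ≡ 9 (mod 1663)
3^4 = (3^2)^2 ≡ 9^2 = 81 ≡ 81 (mod 1663)
3^8 = (3^4)^2 ≡ 81^2 = 6561 ≡ 1572 (mod 1663)
3^10 = 3^8 · 3^2 ≡ 1572 · 9 ≡ 844 (mod 1663).
So B = 844. Elena then computes K = B^a mod n = 844^31 mod 1663.
844^1 ≡ 844 (mod 1663)
844^2 = (844^1)^2 ≡ 844^2 = 712336 ≡ 572 (mod 1663)
844^4 = (844^2)^2 ≡ 572^2 = 327184 ≡ 1236 (mod 1663)
844^8 = (844^4)^2 ≡ 1236^2 = 1527696 ≡ 1062 (mod 1663)
844^16 = (844^8)^2 ≡ 1062^2 = 1127844 ≡ 330 (mod 1663)
844^31 = 844^16 · 844^8 · 844^4 · 844^2 · 844^1 ≡ 330 · 1062 · 1236 · 572 · 844 ≡ 397 (mod 1663).

397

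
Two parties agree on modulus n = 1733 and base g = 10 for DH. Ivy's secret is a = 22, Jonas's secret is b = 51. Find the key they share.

485

Ivy sends A = g^a mod n = 10^22 mod 1733.
10^1 ≡ 10 (mod 1733)
10^2 = (10^1)^2 ≡ 10^2 = 100 ≡ 100 (mod 1733)
10^4 = (10^2)^2 ≡ 100^2 = 10000 ≡ 1335 (mod 1733)
10^8 = (10^4)^2 ≡ 1335^2 = 1782225 ≡ 701 (mod 1733)
10^16 = (10^8)^2 ≡ 701^2 = 491401 ≡ 962 (mod 1733)
10^22 = 10^16 · 10^4 · 10^2 ≡ 962 · 1335 · 100 ≡ 1302 (mod 1733).
So A = 1302. Jonas then computes K = A^b mod n = 1302^51 mod 1733.
1302^1 ≡ 1302 (mod 1733)
1302^2 = (1302^1)^2 ≡ 1302^2 = 1695204 ≡ 330 (mod 1733)
1302^4 = (1302^2)^2 ≡ 330^2 = 108900 ≡ 1454 (mod 1733)
1302^8 = (1302^4)^2 ≡ 1454^2 = 2114116 ≡ 1589 (mod 1733)
1302^16 = (1302^8)^2 ≡ 1589^2 = 2524921 ≡ 1673 (mod 1733)
1302^32 = (1302^16)^2 ≡ 1673^2 = 2798929 ≡ 134 (mod 1733)
1302^51 = 1302^32 · 1302^16 · 1302^2 · 1302^1 ≡ 134 · 1673 · 330 · 1302 ≡ 485 (mod 1733).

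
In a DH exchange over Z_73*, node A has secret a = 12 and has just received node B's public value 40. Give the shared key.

Shared key K = 40^12 mod 73.
40^1 ≡ 40 (mod 73)
40^2 = (40^1)^2 ≡ 40^2 = 1600 ≡ 67 (mod 73)
40^4 = (40^2)^2 ≡ 67^2 = 4489 ≡ 36 (mod 73)
40^8 = (40^4)^2 ≡ 36^2 = 1296 ≡ 55 (mod 73)
40^12 = 40^8 · 40^4 ≡ 55 · 36 ≡ 9 (mod 73).

9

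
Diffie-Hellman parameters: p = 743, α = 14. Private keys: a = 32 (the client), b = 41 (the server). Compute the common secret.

64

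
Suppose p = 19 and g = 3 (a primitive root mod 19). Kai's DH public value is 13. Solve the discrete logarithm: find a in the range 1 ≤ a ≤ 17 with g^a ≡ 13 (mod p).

Try successive powers of 3 modulo 19:
3^1 ≡ 3
3^2 ≡ 9
3^3 ≡ 8
3^4 ≡ 5
3^5 ≡ 15
3^6 ≡ 7
3^7 ≡ 2
3^8 ≡ 6
3^9 ≡ 18
3^10 ≡ 16
3^11 ≡ 10
3^12 ≡ 11
3^13 ≡ 14
3^14 ≡ 4
3^15 ≡ 12
3^16 ≡ 17
3^17 ≡ 13
Found: a = 17.

17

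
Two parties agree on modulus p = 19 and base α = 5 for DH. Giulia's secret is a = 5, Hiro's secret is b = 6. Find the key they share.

11

Giulia sends A = α^a mod p = 5^5 mod 19.
5^1 ≡ 5 (mod 19)
5^2 = (5^1)^2 ≡ 5^2 = 25 ≡ 6 (mod 19)
5^4 = (5^2)^2 ≡ 6^2 = 36 ≡ 17 (mod 19)
5^5 = 5^4 · 5^1 ≡ 17 · 5 ≡ 9 (mod 19).
So A = 9. Hiro then computes K = A^b mod p = 9^6 mod 19.
9^1 ≡ 9 (mod 19)
9^2 = (9^1)^2 ≡ 9^2 = 81 ≡ 5 (mod 19)
9^4 = (9^2)^2 ≡ 5^2 = 25 ≡ 6 (mod 19)
9^6 = 9^4 · 9^2 ≡ 6 · 5 ≡ 11 (mod 19).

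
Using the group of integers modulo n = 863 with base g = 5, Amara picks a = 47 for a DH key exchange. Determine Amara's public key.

541

Public value = 5^47 mod 863.
5^1 ≡ 5 (mod 863)
5^2 = (5^1)^2 ≡ 5^2 = 25 ≡ 25 (mod 863)
5^4 = (5^2)^2 ≡ 25^2 = 625 ≡ 625 (mod 863)
5^8 = (5^4)^2 ≡ 625^2 = 390625 ≡ 549 (mod 863)
5^16 = (5^8)^2 ≡ 549^2 = 301401 ≡ 214 (mod 863)
5^32 = (5^16)^2 ≡ 214^2 = 45796 ≡ 57 (mod 863)
5^47 = 5^32 · 5^8 · 5^4 · 5^2 · 5^1 ≡ 57 · 549 · 625 · 25 · 5 ≡ 541 (mod 863).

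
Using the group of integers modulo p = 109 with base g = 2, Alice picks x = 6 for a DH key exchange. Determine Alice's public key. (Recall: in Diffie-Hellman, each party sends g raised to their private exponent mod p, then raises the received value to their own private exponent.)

64

Public value = 2^6 mod 109.
2^1 ≡ 2 (mod 109)
2^2 = (2^1)^2 ≡ 2^2 = 4 ≡ 4 (mod 109)
2^4 = (2^2)^2 ≡ 4^2 = 16 ≡ 16 (mod 109)
2^6 = 2^4 · 2^2 ≡ 16 · 4 ≡ 64 (mod 109).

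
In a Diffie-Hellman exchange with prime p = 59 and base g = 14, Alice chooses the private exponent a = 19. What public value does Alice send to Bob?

50

Public value = 14^19 mod 59.
14^1 ≡ 14 (mod 59)
14^2 = (14^1)^2 ≡ 14^2 = 196 ≡ 19 (mod 59)
14^4 = (14^2)^2 ≡ 19^2 = 361 ≡ 7 (mod 59)
14^8 = (14^4)^2 ≡ 7^2 = 49 ≡ 49 (mod 59)
14^16 = (14^8)^2 ≡ 49^2 = 2401 ≡ 41 (mod 59)
14^19 = 14^16 · 14^2 · 14^1 ≡ 41 · 19 · 14 ≡ 50 (mod 59).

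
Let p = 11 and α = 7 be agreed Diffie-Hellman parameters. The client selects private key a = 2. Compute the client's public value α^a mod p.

Public value = 7^2 mod 11.
7^1 ≡ 7 (mod 11)
7^2 = (7^1)^2 ≡ 7^2 = 49 ≡ 5 (mod 11)

5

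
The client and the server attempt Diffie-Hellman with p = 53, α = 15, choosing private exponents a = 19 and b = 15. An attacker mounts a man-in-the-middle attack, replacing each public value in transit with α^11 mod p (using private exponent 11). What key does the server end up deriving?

16

The server receives an attacker's public value M = 15^11 mod 53 instead of the honest one.
15^1 ≡ 15 (mod 53)
15^2 = (15^1)^2 ≡ 15^2 = 225 ≡ 13 (mod 53)
15^4 = (15^2)^2 ≡ 13^2 = 169 ≡ 10 (mod 53)
15^8 = (15^4)^2 ≡ 10^2 = 100 ≡ 47 (mod 53)
15^11 = 15^8 · 15^2 · 15^1 ≡ 47 · 13 · 15 ≡ 49 (mod 53).
So M = 49. The server computes K = M^15 mod 53.
49^1 ≡ 49 (mod 53)
49^2 = (49^1)^2 ≡ 49^2 = 2401 ≡ 16 (mod 53)
49^4 = (49^2)^2 ≡ 16^2 = 256 ≡ 44 (mod 53)
49^8 = (49^4)^2 ≡ 44^2 = 1936 ≡ 28 (mod 53)
49^15 = 49^8 · 49^4 · 49^2 · 49^1 ≡ 28 · 44 · 16 · 49 ≡ 16 (mod 53).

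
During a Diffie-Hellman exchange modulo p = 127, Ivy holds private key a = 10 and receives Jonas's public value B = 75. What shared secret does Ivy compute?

Shared key K = 75^10 mod 127.
75^1 ≡ 75 (mod 127)
75^2 = (75^1)^2 ≡ 75^2 = 5625 ≡ 37 (mod 127)
75^4 = (75^2)^2 ≡ 37^2 = 1369 ≡ 99 (mod 127)
75^8 = (75^4)^2 ≡ 99^2 = 9801 ≡ 22 (mod 127)
75^10 = 75^8 · 75^2 ≡ 22 · 37 ≡ 52 (mod 127).

52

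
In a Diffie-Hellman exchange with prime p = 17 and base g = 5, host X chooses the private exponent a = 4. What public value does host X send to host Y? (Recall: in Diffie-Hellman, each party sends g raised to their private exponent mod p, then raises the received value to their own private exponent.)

13

Public value = 5^4 (mod 17).
5^1 ≡ 5 (mod 17)
5^2 = (5^1)^2 ≡ 5^2 = 25 ≡ 8 (mod 17)
5^4 = (5^2)^2 ≡ 8^2 = 64 ≡ 13 (mod 17)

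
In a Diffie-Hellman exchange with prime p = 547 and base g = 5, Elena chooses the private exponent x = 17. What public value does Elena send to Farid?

18

Public value = 5^17 mod 547.
5^1 ≡ 5 (mod 547)
5^2 = (5^1)^2 ≡ 5^2 = 25 ≡ 25 (mod 547)
5^4 = (5^2)^2 ≡ 25^2 = 625 ≡ 78 (mod 547)
5^8 = (5^4)^2 ≡ 78^2 = 6084 ≡ 67 (mod 547)
5^16 = (5^8)^2 ≡ 67^2 = 4489 ≡ 113 (mod 547)
5^17 = 5^16 · 5^1 ≡ 113 · 5 ≡ 18 (mod 547).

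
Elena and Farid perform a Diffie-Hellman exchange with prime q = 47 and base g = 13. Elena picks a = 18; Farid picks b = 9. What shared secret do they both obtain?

Elena sends A = g^a mod q = 13^18 mod 47.
13^1 ≡ 13 (mod 47)
13^2 = (13^1)^2 ≡ 13^2 = 169 ≡ 28 (mod 47)
13^4 = (13^2)^2 ≡ 28^2 = 784 ≡ 32 (mod 47)
13^8 = (13^4)^2 ≡ 32^2 = 1024 ≡ 37 (mod 47)
13^16 = (13^8)^2 ≡ 37^2 = 1369 ≡ 6 (mod 47)
13^18 = 13^16 · 13^2 ≡ 6 · 28 ≡ 27 (mod 47).
So A = 27. Farid then computes K = A^b mod q = 27^9 mod 47.
27^1 ≡ 27 (mod 47)
27^2 = (27^1)^2 ≡ 27^2 = 729 ≡ 24 (mod 47)
27^4 = (27^2)^2 ≡ 24^2 = 576 ≡ 12 (mod 47)
27^8 = (27^4)^2 ≡ 12^2 = 144 ≡ 3 (mod 47)
27^9 = 27^8 · 27^1 ≡ 3 · 27 ≡ 34 (mod 47).

34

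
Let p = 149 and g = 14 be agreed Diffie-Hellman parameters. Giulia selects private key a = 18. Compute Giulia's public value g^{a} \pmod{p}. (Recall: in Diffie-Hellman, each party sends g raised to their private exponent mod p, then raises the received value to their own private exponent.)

118

Public value = 14^{18} \pmod{149}.
14^1 ≡ 14 (mod 149)
14^2 = (14^1)^2 ≡ 14^2 = 196 ≡ 47 (mod 149)
14^4 = (14^2)^2 ≡ 47^2 = 2209 ≡ 123 (mod 149)
14^8 = (14^4)^2 ≡ 123^2 = 15129 ≡ 80 (mod 149)
14^16 = (14^8)^2 ≡ 80^2 = 6400 ≡ 142 (mod 149)
14^18 = 14^16 · 14^2 ≡ 142 · 47 ≡ 118 (mod 149).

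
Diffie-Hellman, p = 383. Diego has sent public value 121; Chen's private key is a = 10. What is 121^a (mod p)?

Shared key K = 121^10 mod 383.
121^1 ≡ 121 (mod 383)
121^2 = (121^1)^2 ≡ 121^2 = 14641 ≡ 87 (mod 383)
121^4 = (121^2)^2 ≡ 87^2 = 7569 ≡ 292 (mod 383)
121^8 = (121^4)^2 ≡ 292^2 = 85264 ≡ 238 (mod 383)
121^10 = 121^8 · 121^2 ≡ 238 · 87 ≡ 24 (mod 383).

24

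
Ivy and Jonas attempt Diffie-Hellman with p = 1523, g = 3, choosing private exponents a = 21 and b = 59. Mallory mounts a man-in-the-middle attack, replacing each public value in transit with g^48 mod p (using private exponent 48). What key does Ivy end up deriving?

207

Ivy receives Mallory's public value M = 3^48 mod 1523 instead of the honest one.
3^1 ≡ 3 (mod 1523)
3^2 = (3^1)^2 ≡ 3^2 = 9 ≡ 9 (mod 1523)
3^4 = (3^2)^2 ≡ 9^2 = 81 ≡ 81 (mod 1523)
3^8 = (3^4)^2 ≡ 81^2 = 6561 ≡ 469 (mod 1523)
3^16 = (3^8)^2 ≡ 469^2 = 219961 ≡ 649 (mod 1523)
3^32 = (3^16)^2 ≡ 649^2 = 421201 ≡ 853 (mod 1523)
3^48 = 3^32 · 3^16 ≡ 853 · 649 ≡ 748 (mod 1523).
So M = 748. Ivy computes K = M^21 mod 1523.
748^1 ≡ 748 (mod 1523)
748^2 = (748^1)^2 ≡ 748^2 = 559504 ≡ 563 (mod 1523)
748^4 = (748^2)^2 ≡ 563^2 = 316969 ≡ 185 (mod 1523)
748^8 = (748^4)^2 ≡ 185^2 = 34225 ≡ 719 (mod 1523)
748^16 = (748^8)^2 ≡ 719^2 = 516961 ≡ 664 (mod 1523)
748^21 = 748^16 · 748^4 · 748^1 ≡ 664 · 185 · 748 ≡ 207 (mod 1523).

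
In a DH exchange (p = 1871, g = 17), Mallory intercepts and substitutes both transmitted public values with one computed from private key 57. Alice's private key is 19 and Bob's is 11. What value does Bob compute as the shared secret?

1784

Bob receives Mallory's public value M = 17^57 mod 1871 instead of the honest one.
17^1 ≡ 17 (mod 1871)
17^2 = (17^1)^2 ≡ 17^2 = 289 ≡ 289 (mod 1871)
17^4 = (17^2)^2 ≡ 289^2 = 83521 ≡ 1197 (mod 1871)
17^8 = (17^4)^2 ≡ 1197^2 = 1432809 ≡ 1494 (mod 1871)
17^16 = (17^8)^2 ≡ 1494^2 = 2232036 ≡ 1804 (mod 1871)
17^32 = (17^16)^2 ≡ 1804^2 = 3254416 ≡ 747 (mod 1871)
17^57 = 17^32 · 17^16 · 17^8 · 17^1 ≡ 747 · 1804 · 1494 · 17 ≡ 1672 (mod 1871).
So M = 1672. Bob computes K = M^11 mod 1871.
1672^1 ≡ 1672 (mod 1871)
1672^2 = (1672^1)^2 ≡ 1672^2 = 2795584 ≡ 310 (mod 1871)
1672^4 = (1672^2)^2 ≡ 310^2 = 96100 ≡ 679 (mod 1871)
1672^8 = (1672^4)^2 ≡ 679^2 = 461041 ≡ 775 (mod 1871)
1672^11 = 1672^8 · 1672^2 · 1672^1 ≡ 775 · 310 · 1672 ≡ 1784 (mod 1871).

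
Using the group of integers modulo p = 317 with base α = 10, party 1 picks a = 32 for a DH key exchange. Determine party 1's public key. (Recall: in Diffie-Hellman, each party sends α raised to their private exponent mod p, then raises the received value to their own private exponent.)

Public value = 10^32 mod 317.
10^1 ≡ 10 (mod 317)
10^2 = (10^1)^2 ≡ 10^2 = 100 ≡ 100 (mod 317)
10^4 = (10^2)^2 ≡ 100^2 = 10000 ≡ 173 (mod 317)
10^8 = (10^4)^2 ≡ 173^2 = 29929 ≡ 131 (mod 317)
10^16 = (10^8)^2 ≡ 131^2 = 17161 ≡ 43 (mod 317)
10^32 = (10^16)^2 ≡ 43^2 = 1849 ≡ 264 (mod 317)

264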